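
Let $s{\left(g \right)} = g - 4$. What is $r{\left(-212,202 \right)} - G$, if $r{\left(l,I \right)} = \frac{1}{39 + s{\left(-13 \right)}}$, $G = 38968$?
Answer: $- \frac{857295}{22} \approx -38968.0$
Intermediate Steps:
$s{\left(g \right)} = -4 + g$
$r{\left(l,I \right)} = \frac{1}{22}$ ($r{\left(l,I \right)} = \frac{1}{39 - 17} = \frac{1}{22}$)
$r{\left(-212,202 \right)} - G = \frac{1}{22} - 38968 = - \frac{857295}{22}$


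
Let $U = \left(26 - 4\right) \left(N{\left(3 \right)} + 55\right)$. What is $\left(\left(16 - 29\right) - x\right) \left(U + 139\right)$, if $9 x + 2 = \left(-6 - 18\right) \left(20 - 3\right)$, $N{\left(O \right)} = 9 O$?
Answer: $\frac{569299}{9} \approx 63255.0$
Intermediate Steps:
$x = - \frac{410}{9}$ ($x = - \frac{2}{9} + \frac{\left(-6 - 18\right) \left(20 - 3\right)}{9} = - \frac{2}{9} + \frac{\left(-24\right) 17}{9} = - \frac{2}{9} + \frac{1}{9} \left(-408\right) = - \frac{2}{9} - \frac{136}{3} = - \frac{410}{9} \approx -45.556$)
$U = 1804$ ($U = \left(26 - 4\right) \left(9 \cdot 3 + 55\right) = 22 \left(27 + 55\right) = 22 \cdot 82 = 1804$)
$\left(\left(16 - 29\right) - x\right) \left(U + 139\right) = \left(\left(16 - 29\right) - - \frac{410}{9}\right) \left(1804 + 139\right) = \left(\left(16 - 29\right) + \frac{410}{9}\right) 1943 = \left(-13 + \frac{410}{9}\right) 1943 = \frac{293}{9} \cdot 1943 = \frac{569299}{9}$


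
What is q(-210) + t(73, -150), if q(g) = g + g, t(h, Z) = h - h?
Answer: -420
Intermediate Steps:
t(h, Z) = 0
q(g) = 2*g
q(-210) + t(73, -150) = 2*(-210) + 0 = -420 + 0 = -420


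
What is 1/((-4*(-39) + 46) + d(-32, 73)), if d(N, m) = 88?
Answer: 1/290 ≈ 0.0034483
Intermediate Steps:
1/((-4*(-39) + 46) + d(-32, 73)) = 1/((-4*(-39) + 46) + 88) = 1/((156 + 46) + 88) = 1/(202 + 88) = 1/290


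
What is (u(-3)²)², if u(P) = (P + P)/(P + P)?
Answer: 1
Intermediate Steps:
u(P) = 1 (u(P) = (2*P)/((2*P)) = (2*P)*(1/(2*P)) = 1)
(u(-3)²)² = (1²)² = 1² = 1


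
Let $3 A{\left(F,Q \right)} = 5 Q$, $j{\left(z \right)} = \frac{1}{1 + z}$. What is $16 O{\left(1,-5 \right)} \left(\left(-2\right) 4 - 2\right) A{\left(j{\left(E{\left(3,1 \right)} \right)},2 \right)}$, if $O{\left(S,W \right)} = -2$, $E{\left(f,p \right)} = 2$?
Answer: $\frac{3200}{3} \approx 1066.7$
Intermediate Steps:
$A{\left(F,Q \right)} = \frac{5 Q}{3}$
$16 O{\left(1,-5 \right)} \left(\left(-2\right) 4 - 2\right) A{\left(j{\left(E{\left(3,1 \right)} \right)},2 \right)} = 16 - 2 \left(\left(-2\right) 4 - 2\right) \frac{5}{3} \cdot 2 = 16 - 2 \left(-8 - 2\right) \frac{10}{3} = 16 \left(-2\right) \left(-10\right) \frac{10}{3} = 16 \cdot 20 \cdot \frac{10}{3} = 16 \cdot \frac{200}{3} = \frac{3200}{3}$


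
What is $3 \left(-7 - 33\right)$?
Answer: $-120$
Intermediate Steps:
$3 \left(-7 - 33\right) = 3 \left(-40\right) = -120$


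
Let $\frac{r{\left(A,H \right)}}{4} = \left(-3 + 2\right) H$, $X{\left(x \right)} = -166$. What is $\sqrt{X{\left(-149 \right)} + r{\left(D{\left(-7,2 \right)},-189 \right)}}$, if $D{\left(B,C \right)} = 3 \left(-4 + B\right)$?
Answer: $\sqrt{590} \approx 24.29$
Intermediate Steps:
$D{\left(B,C \right)} = -12 + 3 B$
$r{\left(A,H \right)} = - 4 H$ ($r{\left(A,H \right)} = 4 \left(-3 + 2\right) H = 4 \left(- H\right) = - 4 H$)
$\sqrt{X{\left(-149 \right)} + r{\left(D{\left(-7,2 \right)},-189 \right)}} = \sqrt{-166 - -756} = \sqrt{-166 + 756} = \sqrt{590}$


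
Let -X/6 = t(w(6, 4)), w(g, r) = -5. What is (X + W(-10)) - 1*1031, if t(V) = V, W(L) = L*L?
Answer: -901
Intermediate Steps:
W(L) = L**2
X = 30 (X = -6*(-5) = 30)
(X + W(-10)) - 1*1031 = (30 + (-10)**2) - 1*1031 = (30 + 100) - 1031 = 130 - 1031 = -901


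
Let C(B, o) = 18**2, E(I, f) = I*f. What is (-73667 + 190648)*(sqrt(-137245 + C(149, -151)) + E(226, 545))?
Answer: 14408549770 + 116981*I*sqrt(136921) ≈ 1.4409e+10 + 4.3286e+7*I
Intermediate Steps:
C(B, o) = 324
(-73667 + 190648)*(sqrt(-137245 + C(149, -151)) + E(226, 545)) = (-73667 + 190648)*(sqrt(-137245 + 324) + 226*545) = 116981*(sqrt(-136921) + 123170) = 116981*(I*sqrt(136921) + 123170) = 116981*(123170 + I*sqrt(136921)) = 14408549770 + 116981*I*sqrt(136921)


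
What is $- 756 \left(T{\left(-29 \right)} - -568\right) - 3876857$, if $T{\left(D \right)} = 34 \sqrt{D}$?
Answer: $-4306265 - 25704 i \sqrt{29} \approx -4.3063 \cdot 10^{6} - 1.3842 \cdot 10^{5} i$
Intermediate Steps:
$- 756 \left(T{\left(-29 \right)} - -568\right) - 3876857 = - 756 \left(34 \sqrt{-29} - -568\right) - 3876857 = - 756 \left(34 i \sqrt{29} + 568\right) - 3876857 = - 756 \left(568 + 34 i \sqrt{29}\right) - 3876857 = \left(-429408 - 25704 i \sqrt{29}\right) - 3876857 = -4306265 - 25704 i \sqrt{29}$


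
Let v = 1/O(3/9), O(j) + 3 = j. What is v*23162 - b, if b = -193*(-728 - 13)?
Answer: -606795/4 ≈ -1.5170e+5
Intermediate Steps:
O(j) = -3 + j
b = 143013 (b = -193*(-741) = 143013)
v = -3/8 (v = 1/(-3 + 3/9) = 1/(-3 + 3*(⅑)) = 1/(-3 + ⅓) = 1/(-8/3) = -3/8 ≈ -0.37500)
v*23162 - b = -3/8*23162 - 1*143013 = -34743/4 - 143013 = -606795/4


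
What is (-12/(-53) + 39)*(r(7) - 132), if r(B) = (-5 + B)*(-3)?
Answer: -286902/53 ≈ -5413.2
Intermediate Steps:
r(B) = 15 - 3*B
(-12/(-53) + 39)*(r(7) - 132) = (-12/(-53) + 39)*((15 - 3*7) - 132) = (-12*(-1/53) + 39)*((15 - 21) - 132) = (12/53 + 39)*(-6 - 132) = (2079/53)*(-138) = -286902/53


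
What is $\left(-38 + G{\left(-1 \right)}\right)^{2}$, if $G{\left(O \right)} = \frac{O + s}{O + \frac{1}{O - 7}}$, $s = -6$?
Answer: $\frac{81796}{81} \approx 1009.8$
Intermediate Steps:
$G{\left(O \right)} = \frac{-6 + O}{O + \frac{1}{-7 + O}}$ ($G{\left(O \right)} = \frac{O - 6}{O + \frac{1}{O - 7}} = \frac{-6 + O}{O + \frac{1}{-7 + O}}$)
$\left(-38 + G{\left(-1 \right)}\right)^{2} = \left(-38 + \frac{42 + \left(-1\right)^{2} - -13}{1 + \left(-1\right)^{2} - -7}\right)^{2} = \left(-38 + \frac{42 + 1 + 13}{1 + 1 + 7}\right)^{2} = \left(-38 + \frac{1}{9} \cdot 56\right)^{2} = \left(-38 + \frac{56}{9}\right)^{2} = \left(- \frac{286}{9}\right)^{2} = \frac{81796}{81}$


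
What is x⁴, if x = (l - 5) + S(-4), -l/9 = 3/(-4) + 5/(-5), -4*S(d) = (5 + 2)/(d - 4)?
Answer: 15178486401/1048576 ≈ 14475.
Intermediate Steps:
S(d) = -7/(4*(-4 + d)) (S(d) = -(5 + 2)/(4*(d - 4)) = -7/(4*(-4 + d)))
l = 63/4 (l = -9*(3/(-4) + 5/(-5)) = -9*(3*(-¼) + 5*(-⅕)) = -9*(-¾ - 1) = -9*(-7/4) = 63/4 ≈ 15.750)
x = 351/32 (x = (63/4 - 5) - 7/(-16 + 4*(-4)) = 43/4 - 7/(-16 - 16) = 43/4 - 7/(-32) = 43/4 - 7*(-1/32) = 43/4 + 7/32 = 351/32 ≈ 10.969)
x⁴ = (351/32)⁴ = 15178486401/1048576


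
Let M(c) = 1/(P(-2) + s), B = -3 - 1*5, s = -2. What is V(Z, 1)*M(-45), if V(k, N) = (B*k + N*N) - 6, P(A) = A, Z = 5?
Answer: 45/4 ≈ 11.250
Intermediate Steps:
B = -8 (B = -3 - 5 = -8)
M(c) = -¼ (M(c) = 1/(-2 - 2) = 1/(-4) = -¼)
V(k, N) = -6 + N² - 8*k (V(k, N) = (-8*k + N*N) - 6 = (-8*k + N²) - 6 = (N² - 8*k) - 6 = -6 + N² - 8*k)
V(Z, 1)*M(-45) = (-6 + 1² - 8*5)*(-¼) = (-6 + 1 - 40)*(-¼) = -45*(-¼) = 45/4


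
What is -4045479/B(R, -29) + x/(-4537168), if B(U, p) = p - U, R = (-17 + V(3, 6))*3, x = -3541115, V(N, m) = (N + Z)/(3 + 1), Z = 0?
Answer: -73419791705803/358436272 ≈ -2.0483e+5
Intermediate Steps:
V(N, m) = N/4 (V(N, m) = (N + 0)/(3 + 1) = N/4)
R = -195/4 (R = (-17 + (1/4)*3)*3 = (-17 + 3/4)*3 = -65/4*3 = -195/4 ≈ -48.750)
-4045479/B(R, -29) + x/(-4537168) = -4045479/(-29 - 1*(-195/4)) - 3541115/(-4537168) = -4045479/(-29 + 195/4) - 3541115*(-1/4537168) = -4045479/79/4 + 3541115/4537168 = -4045479*4/79 + 3541115/4537168 = -16181916/79 + 3541115/4537168 = -73419791705803/358436272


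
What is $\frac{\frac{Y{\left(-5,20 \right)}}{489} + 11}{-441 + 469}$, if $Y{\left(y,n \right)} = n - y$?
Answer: $\frac{193}{489} \approx 0.39468$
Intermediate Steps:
$\frac{\frac{Y{\left(-5,20 \right)}}{489} + 11}{-441 + 469} = \frac{\frac{20 - -5}{489} + 11}{-441 + 469} = \frac{\left(20 + 5\right) \frac{1}{489} + 11}{28} = \left(25 \cdot \frac{1}{489} + 11\right) \frac{1}{28} = \left(\frac{25}{489} + 11\right) \frac{1}{28} = \frac{5404}{489} \cdot \frac{1}{28} = \frac{193}{489}$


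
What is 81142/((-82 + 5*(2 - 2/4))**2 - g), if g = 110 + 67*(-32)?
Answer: 324568/30337 ≈ 10.699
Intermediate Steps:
g = -2034 (g = 110 - 2144 = -2034)
81142/((-82 + 5*(2 - 2/4))**2 - g) = 81142/((-82 + 5*(2 - 2/4))**2 - 1*(-2034)) = 81142/((-82 + 5*(2 - 2*1/4))**2 + 2034) = 81142/((-82 + 5*(2 - 1/2))**2 + 2034) = 81142/((-82 + 5*(3/2))**2 + 2034) = 81142/((-82 + 15/2)**2 + 2034) = 81142/((-149/2)**2 + 2034) = 81142/(22201/4 + 2034) = 81142/(30337/4) = 81142*(4/30337) = 324568/30337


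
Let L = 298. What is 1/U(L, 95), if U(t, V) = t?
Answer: 1/298 ≈ 0.0033557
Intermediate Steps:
1/U(L, 95) = 1/298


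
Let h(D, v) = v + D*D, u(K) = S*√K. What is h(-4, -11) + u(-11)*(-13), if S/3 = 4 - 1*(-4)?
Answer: 5 - 312*I*√11 ≈ 5.0 - 1034.8*I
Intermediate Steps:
S = 24 (S = 3*(4 - 1*(-4)) = 3*(4 + 4) = 3*8 = 24)
u(K) = 24*√K
h(D, v) = v + D²
h(-4, -11) + u(-11)*(-13) = (-11 + (-4)²) + (24*√(-11))*(-13) = (-11 + 16) + (24*(I*√11))*(-13) = 5 + (24*I*√11)*(-13) = 5 - 312*I*√11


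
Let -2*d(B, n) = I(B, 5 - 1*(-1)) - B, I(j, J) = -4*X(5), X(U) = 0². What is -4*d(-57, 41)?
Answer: 114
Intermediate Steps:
X(U) = 0
I(j, J) = 0 (I(j, J) = -4*0 = 0)
d(B, n) = B/2 (d(B, n) = -(0 - B)/2 = -(-1)*B/2 = B/2)
-4*d(-57, 41) = -2*(-57) = -4*(-57/2) = 114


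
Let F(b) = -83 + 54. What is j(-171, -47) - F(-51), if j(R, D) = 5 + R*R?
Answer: 29275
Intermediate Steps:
j(R, D) = 5 + R**2
F(b) = -29
j(-171, -47) - F(-51) = (5 + (-171)**2) - 1*(-29) = (5 + 29241) + 29 = 29246 + 29 = 29275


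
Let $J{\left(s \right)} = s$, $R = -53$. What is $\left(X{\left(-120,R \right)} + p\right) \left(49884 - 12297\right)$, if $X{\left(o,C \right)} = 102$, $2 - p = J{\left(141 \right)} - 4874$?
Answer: $181808319$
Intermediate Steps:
$p = 4735$ ($p = 2 - \left(141 - 4874\right) = 2 - -4733 = 2 + 4733 = 4735$)
$\left(X{\left(-120,R \right)} + p\right) \left(49884 - 12297\right) = \left(102 + 4735\right) \left(49884 - 12297\right) = 4837 \cdot 37587 = 181808319$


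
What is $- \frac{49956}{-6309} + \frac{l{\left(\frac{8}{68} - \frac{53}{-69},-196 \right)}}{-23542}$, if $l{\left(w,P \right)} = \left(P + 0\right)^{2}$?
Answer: $\frac{155616268}{24754413} \approx 6.2864$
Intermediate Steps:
$l{\left(w,P \right)} = P^{2}$
$- \frac{49956}{-6309} + \frac{l{\left(\frac{8}{68} - \frac{53}{-69},-196 \right)}}{-23542} = - \frac{49956}{-6309} + \frac{\left(-196\right)^{2}}{-23542} = \left(-49956\right) \left(- \frac{1}{6309}\right) + 38416 \left(- \frac{1}{23542}\right) = \frac{16652}{2103} - \frac{19208}{11771} = \frac{155616268}{24754413}$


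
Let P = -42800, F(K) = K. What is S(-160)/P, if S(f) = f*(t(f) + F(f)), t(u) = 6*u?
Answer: -448/107 ≈ -4.1869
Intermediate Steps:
S(f) = 7*f² (S(f) = f*(6*f + f) = f*(7*f) = 7*f²)
S(-160)/P = (7*(-160)²)/(-42800) = (7*25600)*(-1/42800) = 179200*(-1/42800) = -448/107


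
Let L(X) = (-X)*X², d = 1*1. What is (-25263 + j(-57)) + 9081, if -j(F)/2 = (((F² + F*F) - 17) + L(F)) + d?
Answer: -399532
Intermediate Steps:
d = 1
L(X) = -X³
j(F) = 32 - 4*F² + 2*F³ (j(F) = -2*((((F² + F*F) - 17) - F³) + 1) = -2*((((F² + F²) - 17) - F³) + 1) = -2*(((2*F² - 17) - F³) + 1) = -2*(((-17 + 2*F²) - F³) + 1) = -2*((-17 - F³ + 2*F²) + 1) = -2*(-16 - F³ + 2*F²) = 32 - 4*F² + 2*F³)
(-25263 + j(-57)) + 9081 = (-25263 + (32 - 4*(-57)² + 2*(-57)³)) + 9081 = (-25263 + (32 - 4*3249 + 2*(-185193))) + 9081 = (-25263 + (32 - 12996 - 370386)) + 9081 = (-25263 - 383350) + 9081 = -408613 + 9081 = -399532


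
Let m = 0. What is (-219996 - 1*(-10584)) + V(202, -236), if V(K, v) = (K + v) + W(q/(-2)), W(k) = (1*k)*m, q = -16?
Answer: -209446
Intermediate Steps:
W(k) = 0 (W(k) = (1*k)*0 = k*0 = 0)
V(K, v) = K + v (V(K, v) = (K + v) + 0 = K + v)
(-219996 - 1*(-10584)) + V(202, -236) = (-219996 - 1*(-10584)) + (202 - 236) = (-219996 + 10584) - 34 = -209412 - 34 = -209446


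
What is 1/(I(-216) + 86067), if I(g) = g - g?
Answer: 1/86067 ≈ 1.1619e-5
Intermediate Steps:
I(g) = 0
1/(I(-216) + 86067) = 1/(0 + 86067) = 1/86067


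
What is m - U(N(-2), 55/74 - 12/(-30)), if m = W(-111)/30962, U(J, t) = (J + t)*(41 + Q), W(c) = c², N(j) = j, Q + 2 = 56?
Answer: 46848970/572797 ≈ 81.790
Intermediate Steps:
Q = 54 (Q = -2 + 56 = 54)
U(J, t) = 95*J + 95*t (U(J, t) = (J + t)*(41 + 54) = (J + t)*95 = 95*J + 95*t)
m = 12321/30962 (m = (-111)²/30962 = 12321*(1/30962) = 12321/30962 ≈ 0.39794)
m - U(N(-2), 55/74 - 12/(-30)) = 12321/30962 - (95*(-2) + 95*(55/74 - 12/(-30))) = 12321/30962 - (-190 + 95*(55*(1/74) - 12*(-1/30))) = 12321/30962 - (-190 + 95*(55/74 + ⅖)) = 12321/30962 - (-190 + 95*(423/370)) = 12321/30962 - (-190 + 8037/74) = 12321/30962 - 1*(-6023/74) = 12321/30962 + 6023/74 = 46848970/572797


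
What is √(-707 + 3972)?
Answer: √3265 ≈ 57.140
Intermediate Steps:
√(-707 + 3972) = √3265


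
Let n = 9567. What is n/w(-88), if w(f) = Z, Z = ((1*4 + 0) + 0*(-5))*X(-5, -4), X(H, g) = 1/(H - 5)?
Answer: -47835/2 ≈ -23918.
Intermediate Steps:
X(H, g) = 1/(-5 + H)
Z = -⅖ (Z = ((1*4 + 0) + 0*(-5))/(-5 - 5) = ((4 + 0) + 0)/(-10) = (4 + 0)*(-⅒) = 4*(-⅒) = -⅖ ≈ -0.40000)
w(f) = -⅖
n/w(-88) = 9567/(-⅖) = 9567*(-5/2) = -47835/2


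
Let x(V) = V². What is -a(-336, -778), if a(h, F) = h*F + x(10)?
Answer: -261508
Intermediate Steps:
a(h, F) = 100 + F*h (a(h, F) = h*F + 10² = F*h + 100 = 100 + F*h)
-a(-336, -778) = -(100 - 778*(-336)) = -(100 + 261408) = -1*261508 = -261508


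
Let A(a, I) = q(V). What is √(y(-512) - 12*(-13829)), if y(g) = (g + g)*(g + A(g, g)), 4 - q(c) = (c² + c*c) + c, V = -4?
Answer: 14*√3647 ≈ 845.47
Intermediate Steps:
q(c) = 4 - c - 2*c² (q(c) = 4 - ((c² + c*c) + c) = 4 - ((c² + c²) + c) = 4 - (2*c² + c) = 4 - (c + 2*c²) = 4 + (-c - 2*c²) = 4 - c - 2*c²)
A(a, I) = -24 (A(a, I) = 4 - 1*(-4) - 2*(-4)² = 4 + 4 - 2*16 = 4 + 4 - 32 = -24)
y(g) = 2*g*(-24 + g) (y(g) = (g + g)*(g - 24) = (2*g)*(-24 + g) = 2*g*(-24 + g))
√(y(-512) - 12*(-13829)) = √(2*(-512)*(-24 - 512) - 12*(-13829)) = √(2*(-512)*(-536) + 165948) = √(548864 + 165948) = √714812 = 14*√3647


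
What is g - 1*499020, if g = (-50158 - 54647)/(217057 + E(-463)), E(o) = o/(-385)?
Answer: -41701848290085/83567408 ≈ -4.9902e+5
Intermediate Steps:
E(o) = -o/385 (E(o) = o*(-1/385) = -o/385)
g = -40349925/83567408 (g = (-50158 - 54647)/(217057 - 1/385*(-463)) = -104805/(217057 + 463/385) = -104805/83567408/385 = -104805*385/83567408 = -40349925/83567408 ≈ -0.48284)
g - 1*499020 = -40349925/83567408 - 1*499020 = -40349925/83567408 - 499020 = -41701848290085/83567408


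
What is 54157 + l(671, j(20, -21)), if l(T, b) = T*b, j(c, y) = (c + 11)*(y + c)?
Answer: 33356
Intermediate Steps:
j(c, y) = (11 + c)*(c + y)
54157 + l(671, j(20, -21)) = 54157 + 671*(20² + 11*20 + 11*(-21) + 20*(-21)) = 54157 + 671*(400 + 220 - 231 - 420) = 54157 + 671*(-31) = 54157 - 20801 = 33356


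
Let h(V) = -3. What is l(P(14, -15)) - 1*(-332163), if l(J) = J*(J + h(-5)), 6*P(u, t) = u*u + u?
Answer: 333283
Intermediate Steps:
P(u, t) = u/6 + u**2/6 (P(u, t) = (u*u + u)/6 = (u**2 + u)/6 = (u + u**2)/6 = u/6 + u**2/6)
l(J) = J*(-3 + J) (l(J) = J*(J - 3) = J*(-3 + J))
l(P(14, -15)) - 1*(-332163) = ((1/6)*14*(1 + 14))*(-3 + (1/6)*14*(1 + 14)) - 1*(-332163) = ((1/6)*14*15)*(-3 + (1/6)*14*15) + 332163 = 35*(-3 + 35) + 332163 = 35*32 + 332163 = 1120 + 332163 = 333283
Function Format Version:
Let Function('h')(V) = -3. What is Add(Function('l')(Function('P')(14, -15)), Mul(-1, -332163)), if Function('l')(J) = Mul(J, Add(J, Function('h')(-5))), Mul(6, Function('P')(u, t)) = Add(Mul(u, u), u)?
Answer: 333283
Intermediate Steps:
Function('P')(u, t) = Add(Mul(Rational(1, 6), u), Mul(Rational(1, 6), Pow(u, 2))) (Function('P')(u, t) = Mul(Rational(1, 6), Add(Mul(u, u), u)) = Mul(Rational(1, 6), Add(Pow(u, 2), u)) = Mul(Rational(1, 6), Add(u, Pow(u, 2))) = Add(Mul(Rational(1, 6), u), Mul(Rational(1, 6), Pow(u, 2))))
Function('l')(J) = Mul(J, Add(-3, J)) (Function('l')(J) = Mul(J, Add(J, -3)) = Mul(J, Add(-3, J)))
Add(Function('l')(Function('P')(14, -15)), Mul(-1, -332163)) = Add(Mul(Mul(Rational(1, 6), 14, Add(1, 14)), Add(-3, Mul(Rational(1, 6), 14, Add(1, 14)))), Mul(-1, -332163)) = Add(Mul(Mul(Rational(1, 6), 14, 15), Add(-3, Mul(Rational(1, 6), 14, 15))), 332163) = Add(Mul(35, Add(-3, 35)), 332163) = Add(Mul(35, 32), 332163) = Add(1120, 332163) = 333283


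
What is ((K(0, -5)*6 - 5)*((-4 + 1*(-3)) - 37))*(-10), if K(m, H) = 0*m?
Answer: -2200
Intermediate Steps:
K(m, H) = 0
((K(0, -5)*6 - 5)*((-4 + 1*(-3)) - 37))*(-10) = ((0*6 - 5)*((-4 + 1*(-3)) - 37))*(-10) = ((0 - 5)*((-4 - 3) - 37))*(-10) = -5*(-7 - 37)*(-10) = -5*(-44)*(-10) = 220*(-10) = -2200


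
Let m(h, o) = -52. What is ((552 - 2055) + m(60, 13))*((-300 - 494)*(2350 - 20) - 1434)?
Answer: 2879010970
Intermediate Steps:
((552 - 2055) + m(60, 13))*((-300 - 494)*(2350 - 20) - 1434) = ((552 - 2055) - 52)*((-300 - 494)*(2350 - 20) - 1434) = (-1503 - 52)*(-794*2330 - 1434) = -1555*(-1850020 - 1434) = -1555*(-1851454) = 2879010970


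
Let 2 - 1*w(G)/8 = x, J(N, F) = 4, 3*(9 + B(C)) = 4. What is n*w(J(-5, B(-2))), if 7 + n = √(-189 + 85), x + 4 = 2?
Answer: -224 + 64*I*√26 ≈ -224.0 + 326.34*I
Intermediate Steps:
B(C) = -23/3 (B(C) = -9 + (⅓)*4 = -9 + 4/3 = -23/3)
x = -2 (x = -4 + 2 = -2)
w(G) = 32 (w(G) = 16 - 8*(-2) = 16 + 16 = 32)
n = -7 + 2*I*√26 (n = -7 + √(-189 + 85) = -7 + √(-104) = -7 + 2*I*√26 ≈ -7.0 + 10.198*I)
n*w(J(-5, B(-2))) = (-7 + 2*I*√26)*32 = -224 + 64*I*√26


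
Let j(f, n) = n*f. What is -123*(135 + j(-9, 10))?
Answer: -5535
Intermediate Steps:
j(f, n) = f*n
-123*(135 + j(-9, 10)) = -123*(135 - 9*10) = -123*(135 - 90) = -123*45 = -5535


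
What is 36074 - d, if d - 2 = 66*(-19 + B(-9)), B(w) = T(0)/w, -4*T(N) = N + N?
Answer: 37326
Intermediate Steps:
T(N) = -N/2 (T(N) = -(N + N)/4 = -N/2)
B(w) = 0 (B(w) = (-½*0)/w = 0/w = 0)
d = -1252 (d = 2 + 66*(-19 + 0) = 2 + 66*(-19) = 2 - 1254 = -1252)
36074 - d = 36074 - 1*(-1252) = 36074 + 1252 = 37326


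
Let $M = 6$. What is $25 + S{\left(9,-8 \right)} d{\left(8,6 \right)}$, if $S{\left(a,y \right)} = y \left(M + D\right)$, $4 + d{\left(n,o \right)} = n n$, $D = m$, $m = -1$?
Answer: $-2375$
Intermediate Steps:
$D = -1$
$d{\left(n,o \right)} = -4 + n^{2}$ ($d{\left(n,o \right)} = -4 + n n = -4 + n^{2}$)
$S{\left(a,y \right)} = 5 y$ ($S{\left(a,y \right)} = y \left(6 - 1\right) = y 5 = 5 y$)
$25 + S{\left(9,-8 \right)} d{\left(8,6 \right)} = 25 + 5 \left(-8\right) \left(-4 + 8^{2}\right) = 25 - 40 \left(-4 + 64\right) = 25 - 2400 = -2375$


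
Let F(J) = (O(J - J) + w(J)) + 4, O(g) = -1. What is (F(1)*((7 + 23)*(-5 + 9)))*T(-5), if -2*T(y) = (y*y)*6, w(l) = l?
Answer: -36000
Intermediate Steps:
T(y) = -3*y**2 (T(y) = -y*y*6/2 = -y**2*6/2 = -3*y**2)
F(J) = 3 + J (F(J) = (-1 + J) + 4 = 3 + J)
(F(1)*((7 + 23)*(-5 + 9)))*T(-5) = ((3 + 1)*((7 + 23)*(-5 + 9)))*(-3*(-5)**2) = (4*(30*4))*(-3*25) = (4*120)*(-75) = 480*(-75) = -36000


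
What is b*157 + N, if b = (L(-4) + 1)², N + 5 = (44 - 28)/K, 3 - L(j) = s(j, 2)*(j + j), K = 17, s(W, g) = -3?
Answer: 1067531/17 ≈ 62796.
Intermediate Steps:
L(j) = 3 + 6*j (L(j) = 3 - (-3)*(j + j) = 3 - (-3)*2*j = 3 - (-6)*j = 3 + 6*j)
N = -69/17 (N = -5 + (44 - 28)/17 = -5 + 16*(1/17) = -5 + 16/17 = -69/17 ≈ -4.0588)
b = 400 (b = ((3 + 6*(-4)) + 1)² = ((3 - 24) + 1)² = (-21 + 1)² = (-20)² = 400)
b*157 + N = 400*157 - 69/17 = 62800 - 69/17 = 1067531/17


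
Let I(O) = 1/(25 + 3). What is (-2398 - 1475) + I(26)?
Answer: -108443/28 ≈ -3873.0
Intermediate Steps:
I(O) = 1/28
(-2398 - 1475) + I(26) = (-2398 - 1475) + 1/28 = -3873 + 1/28 = -108443/28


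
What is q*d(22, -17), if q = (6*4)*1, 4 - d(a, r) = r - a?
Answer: 1032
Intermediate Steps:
d(a, r) = 4 + a - r (d(a, r) = 4 - (r - a) = 4 + (a - r) = 4 + a - r)
q = 24 (q = 24*1 = 24)
q*d(22, -17) = 24*(4 + 22 - 1*(-17)) = 24*(4 + 22 + 17) = 24*43 = 1032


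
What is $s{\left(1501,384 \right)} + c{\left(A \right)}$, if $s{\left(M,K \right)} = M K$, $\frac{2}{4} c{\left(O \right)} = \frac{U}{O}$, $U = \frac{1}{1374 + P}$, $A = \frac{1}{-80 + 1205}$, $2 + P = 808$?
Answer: $\frac{125651937}{218} \approx 5.7639 \cdot 10^{5}$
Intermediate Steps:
$P = 806$ ($P = -2 + 808 = 806$)
$A = \frac{1}{1125} \approx 0.00088889$
$U = \frac{1}{2180}$ ($U = \frac{1}{1374 + 806} = \frac{1}{2180} \approx 0.00045872$)
$c{\left(O \right)} = \frac{1}{1090 O}$ ($c{\left(O \right)} = 2 \frac{1}{2180 O} = \frac{1}{1090 O}$)
$s{\left(M,K \right)} = K M$
$s{\left(1501,384 \right)} + c{\left(A \right)} = 384 \cdot 1501 + \frac{\frac{1}{\frac{1}{1125}}}{1090} = 576384 + \frac{1}{1090} \cdot 1125 = 576384 + \frac{225}{218} = \frac{125651937}{218}$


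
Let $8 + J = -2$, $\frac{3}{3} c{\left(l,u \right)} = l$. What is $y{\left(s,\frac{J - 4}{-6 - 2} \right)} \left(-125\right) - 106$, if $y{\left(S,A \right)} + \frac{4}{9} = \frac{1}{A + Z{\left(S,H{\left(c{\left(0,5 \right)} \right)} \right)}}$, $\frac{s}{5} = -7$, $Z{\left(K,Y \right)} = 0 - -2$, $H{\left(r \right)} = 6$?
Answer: $- \frac{754}{9} \approx -83.778$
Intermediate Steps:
$c{\left(l,u \right)} = l$
$J = -10$ ($J = -8 - 2 = -10$)
$Z{\left(K,Y \right)} = 2$ ($Z{\left(K,Y \right)} = 0 + 2 = 2$)
$s = -35$ ($s = 5 \left(-7\right) = -35$)
$y{\left(S,A \right)} = - \frac{4}{9} + \frac{1}{2 + A}$ ($y{\left(S,A \right)} = - \frac{4}{9} + \frac{1}{A + 2} = - \frac{4}{9} + \frac{1}{2 + A}$)
$y{\left(s,\frac{J - 4}{-6 - 2} \right)} \left(-125\right) - 106 = \frac{1 - 4 \frac{-10 - 4}{-6 - 2}}{9 \left(2 + \frac{-10 - 4}{-6 - 2}\right)} \left(-125\right) - 106 = \frac{1 - 4 \left(- \frac{14}{-8}\right)}{9 \left(2 - \frac{14}{-8}\right)} \left(-125\right) - 106 = \frac{1 - 4 \left(\left(-14\right) \left(- \frac{1}{8}\right)\right)}{9 \left(2 - - \frac{7}{4}\right)} \left(-125\right) - 106 = \frac{1 - 7}{9 \left(2 + \frac{7}{4}\right)} \left(-125\right) - 106 = \frac{1 - 7}{9 \cdot \frac{15}{4}} \left(-125\right) - 106 = \frac{1}{9} \cdot \frac{4}{15} \left(-6\right) \left(-125\right) - 106 = \left(- \frac{8}{45}\right) \left(-125\right) - 106 = \frac{200}{9} - 106 = - \frac{754}{9}$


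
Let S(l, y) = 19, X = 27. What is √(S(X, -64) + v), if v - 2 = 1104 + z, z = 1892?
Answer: √3017 ≈ 54.927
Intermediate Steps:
v = 2998 (v = 2 + (1104 + 1892) = 2 + 2996 = 2998)
√(S(X, -64) + v) = √(19 + 2998) = √3017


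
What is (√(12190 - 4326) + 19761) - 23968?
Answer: -4207 + 2*√1966 ≈ -4118.3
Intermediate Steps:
(√(12190 - 4326) + 19761) - 23968 = (√7864 + 19761) - 23968 = (2*√1966 + 19761) - 23968 = (19761 + 2*√1966) - 23968 = -4207 + 2*√1966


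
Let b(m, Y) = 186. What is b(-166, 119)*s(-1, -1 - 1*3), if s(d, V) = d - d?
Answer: 0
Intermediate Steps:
s(d, V) = 0
b(-166, 119)*s(-1, -1 - 1*3) = 186*0 = 0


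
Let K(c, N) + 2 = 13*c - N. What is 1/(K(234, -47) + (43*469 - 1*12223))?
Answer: 1/11031 ≈ 9.0654e-5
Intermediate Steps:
K(c, N) = -2 - N + 13*c (K(c, N) = -2 + (13*c - N) = -2 + (-N + 13*c) = -2 - N + 13*c)
1/(K(234, -47) + (43*469 - 1*12223)) = 1/((-2 - 1*(-47) + 13*234) + (43*469 - 1*12223)) = 1/((-2 + 47 + 3042) + (20167 - 12223)) = 1/(3087 + 7944) = 1/11031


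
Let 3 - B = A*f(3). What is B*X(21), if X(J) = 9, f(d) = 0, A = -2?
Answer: 27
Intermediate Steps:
B = 3 (B = 3 - (-2)*0 = 3 - 1*0 = 3 + 0 = 3)
B*X(21) = 3*9 = 27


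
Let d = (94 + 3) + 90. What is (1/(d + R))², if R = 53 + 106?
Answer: 1/119716 ≈ 8.3531e-6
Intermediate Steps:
R = 159
d = 187 (d = 97 + 90 = 187)
(1/(d + R))² = (1/(187 + 159))² = (1/346)² = 1/119716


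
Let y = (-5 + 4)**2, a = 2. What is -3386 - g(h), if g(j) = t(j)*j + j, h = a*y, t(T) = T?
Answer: -3392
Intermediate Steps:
y = 1 (y = (-1)**2 = 1)
h = 2 (h = 2*1 = 2)
g(j) = j + j**2 (g(j) = j*j + j = j**2 + j = j + j**2)
-3386 - g(h) = -3386 - 2*(1 + 2) = -3386 - 2*3 = -3386 - 1*6 = -3386 - 6 = -3392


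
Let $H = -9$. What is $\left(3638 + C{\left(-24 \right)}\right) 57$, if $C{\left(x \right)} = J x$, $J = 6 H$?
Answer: $281238$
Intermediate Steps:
$J = -54$ ($J = 6 \left(-9\right) = -54$)
$C{\left(x \right)} = - 54 x$
$\left(3638 + C{\left(-24 \right)}\right) 57 = \left(3638 - -1296\right) 57 = \left(3638 + 1296\right) 57 = 4934 \cdot 57 = 281238$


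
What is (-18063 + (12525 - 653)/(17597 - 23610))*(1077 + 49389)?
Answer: -783121950858/859 ≈ -9.1167e+8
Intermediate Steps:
(-18063 + (12525 - 653)/(17597 - 23610))*(1077 + 49389) = (-18063 + 11872/(-6013))*50466 = (-18063 + 11872*(-1/6013))*50466 = (-18063 - 1696/859)*50466 = -15517813/859*50466 = -783121950858/859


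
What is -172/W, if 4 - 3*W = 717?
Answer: 516/713 ≈ 0.72370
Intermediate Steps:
W = -713/3 (W = 4/3 - ⅓*717 = 4/3 - 239 = -713/3 ≈ -237.67)
-172/W = -172/(-713/3) = -172*(-3/713) = 516/713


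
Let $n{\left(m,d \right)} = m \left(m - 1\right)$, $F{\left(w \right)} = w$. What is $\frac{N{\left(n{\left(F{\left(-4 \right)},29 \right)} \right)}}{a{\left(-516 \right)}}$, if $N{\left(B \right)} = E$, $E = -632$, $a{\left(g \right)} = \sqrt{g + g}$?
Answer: $\frac{158 i \sqrt{258}}{129} \approx 19.673 i$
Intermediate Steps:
$a{\left(g \right)} = \sqrt{2} \sqrt{g}$ ($a{\left(g \right)} = \sqrt{2 g} = \sqrt{2} \sqrt{g}$)
$n{\left(m,d \right)} = m \left(-1 + m\right)$
$N{\left(B \right)} = -632$
$\frac{N{\left(n{\left(F{\left(-4 \right)},29 \right)} \right)}}{a{\left(-516 \right)}} = - \frac{632}{\sqrt{2} \sqrt{-516}} = - \frac{632}{\sqrt{2} \cdot 2 i \sqrt{129}} = - \frac{632}{2 i \sqrt{258}} = - 632 \left(- \frac{i \sqrt{258}}{516}\right) = \frac{158 i \sqrt{258}}{129}$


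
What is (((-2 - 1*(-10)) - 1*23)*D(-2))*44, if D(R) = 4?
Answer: -2640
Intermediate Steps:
(((-2 - 1*(-10)) - 1*23)*D(-2))*44 = (((-2 - 1*(-10)) - 1*23)*4)*44 = (((-2 + 10) - 23)*4)*44 = ((8 - 23)*4)*44 = -15*4*44 = -60*44 = -2640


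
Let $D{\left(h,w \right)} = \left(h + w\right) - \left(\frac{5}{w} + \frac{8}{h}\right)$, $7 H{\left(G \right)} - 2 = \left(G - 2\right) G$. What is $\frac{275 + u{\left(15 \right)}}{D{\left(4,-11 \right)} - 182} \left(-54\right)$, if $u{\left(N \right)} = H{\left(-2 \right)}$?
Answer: $\frac{574695}{7336} \approx 78.339$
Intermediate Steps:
$H{\left(G \right)} = \frac{2}{7} + \frac{G \left(-2 + G\right)}{7}$ ($H{\left(G \right)} = \frac{2}{7} + \frac{\left(G - 2\right) G}{7} = \frac{2}{7} + \frac{\left(-2 + G\right) G}{7} = \frac{2}{7} + \frac{G \left(-2 + G\right)}{7}$)
$u{\left(N \right)} = \frac{10}{7}$ ($u{\left(N \right)} = \frac{2}{7} - - \frac{4}{7} + \frac{\left(-2\right)^{2}}{7} = \frac{2}{7} + \frac{4}{7} + \frac{1}{7} \cdot 4 = \frac{2}{7} + \frac{4}{7} + \frac{4}{7} = \frac{10}{7}$)
$D{\left(h,w \right)} = h + w - \frac{8}{h} - \frac{5}{w}$
$\frac{275 + u{\left(15 \right)}}{D{\left(4,-11 \right)} - 182} \left(-54\right) = \frac{275 + \frac{10}{7}}{\left(4 - 11 - \frac{8}{4} - \frac{5}{-11}\right) - 182} \left(-54\right) = \frac{1935}{7 \left(\left(4 - 11 - 2 - - \frac{5}{11}\right) - 182\right)} \left(-54\right) = \frac{1935}{7 \left(\left(4 - 11 - 2 + \frac{5}{11}\right) - 182\right)} \left(-54\right) = \frac{1935}{7 \left(- \frac{94}{11} - 182\right)} \left(-54\right) = \frac{1935}{7 \left(- \frac{2096}{11}\right)} \left(-54\right) = \frac{1935}{7} \left(- \frac{11}{2096}\right) \left(-54\right) = \left(- \frac{21285}{14672}\right) \left(-54\right) = \frac{574695}{7336}$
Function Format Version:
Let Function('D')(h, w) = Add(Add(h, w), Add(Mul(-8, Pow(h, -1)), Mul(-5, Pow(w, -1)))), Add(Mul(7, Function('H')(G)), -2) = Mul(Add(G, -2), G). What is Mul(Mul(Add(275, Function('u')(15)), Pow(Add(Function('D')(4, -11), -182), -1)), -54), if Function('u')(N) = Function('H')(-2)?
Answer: Rational(574695, 7336) ≈ 78.339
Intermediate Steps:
Function('H')(G) = Add(Rational(2, 7), Mul(Rational(1, 7), G, Add(-2, G))) (Function('H')(G) = Add(Rational(2, 7), Mul(Rational(1, 7), Mul(Add(G, -2), G))) = Add(Rational(2, 7), Mul(Rational(1, 7), Mul(Add(-2, G), G))) = Add(Rational(2, 7), Mul(Rational(1, 7), Mul(G, Add(-2, G)))) = Add(Rational(2, 7), Mul(Rational(1, 7), G, Add(-2, G))))
Function('u')(N) = Rational(10, 7) (Function('u')(N) = Add(Rational(2, 7), Mul(Rational(-2, 7), -2), Mul(Rational(1, 7), Pow(-2, 2))) = Add(Rational(2, 7), Rational(4, 7), Mul(Rational(1, 7), 4)) = Add(Rational(2, 7), Rational(4, 7), Rational(4, 7)) = Rational(10, 7))
Function('D')(h, w) = Add(h, w, Mul(-8, Pow(h, -1)), Mul(-5, Pow(w, -1)))
Mul(Mul(Add(275, Function('u')(15)), Pow(Add(Function('D')(4, -11), -182), -1)), -54) = Mul(Mul(Add(275, Rational(10, 7)), Pow(Add(Add(4, -11, Mul(-8, Pow(4, -1)), Mul(-5, Pow(-11, -1))), -182), -1)), -54) = Mul(Mul(Rational(1935, 7), Pow(Add(Add(4, -11, Mul(-8, Rational(1, 4)), Mul(-5, Rational(-1, 11))), -182), -1)), -54) = Mul(Mul(Rational(1935, 7), Pow(Add(Add(4, -11, -2, Rational(5, 11)), -182), -1)), -54) = Mul(Mul(Rational(1935, 7), Pow(Add(Rational(-94, 11), -182), -1)), -54) = Mul(Mul(Rational(1935, 7), Pow(Rational(-2096, 11), -1)), -54) = Mul(Mul(Rational(1935, 7), Rational(-11, 2096)), -54) = Mul(Rational(-21285, 14672), -54) = Rational(574695, 7336)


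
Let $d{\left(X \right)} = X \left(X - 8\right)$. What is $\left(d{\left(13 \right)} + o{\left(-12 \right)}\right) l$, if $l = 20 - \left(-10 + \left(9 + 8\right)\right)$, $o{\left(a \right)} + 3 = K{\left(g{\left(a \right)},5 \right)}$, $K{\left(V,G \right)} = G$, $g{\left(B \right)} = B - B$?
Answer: $871$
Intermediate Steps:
$d{\left(X \right)} = X \left(-8 + X\right)$
$g{\left(B \right)} = 0$
$o{\left(a \right)} = 2$ ($o{\left(a \right)} = -3 + 5 = 2$)
$l = 13$ ($l = 20 - \left(-10 + 17\right) = 20 - 7 = 13$)
$\left(d{\left(13 \right)} + o{\left(-12 \right)}\right) l = \left(13 \left(-8 + 13\right) + 2\right) 13 = \left(13 \cdot 5 + 2\right) 13 = \left(65 + 2\right) 13 = 67 \cdot 13 = 871$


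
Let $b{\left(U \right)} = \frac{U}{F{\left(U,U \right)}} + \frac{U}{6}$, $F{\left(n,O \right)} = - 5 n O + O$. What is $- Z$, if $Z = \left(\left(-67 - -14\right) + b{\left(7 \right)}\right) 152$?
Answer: $\frac{402040}{51} \approx 7883.1$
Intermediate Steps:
$F{\left(n,O \right)} = O - 5 O n$ ($F{\left(n,O \right)} = - 5 O n + O = O - 5 O n$)
$b{\left(U \right)} = \frac{1}{1 - 5 U} + \frac{U}{6}$ ($b{\left(U \right)} = \frac{U}{U \left(1 - 5 U\right)} + \frac{U}{6} = U \frac{1}{U \left(1 - 5 U\right)} + U \frac{1}{6} = \frac{1}{1 - 5 U} + \frac{U}{6}$)
$Z = - \frac{402040}{51}$ ($Z = \left(\left(-67 - -14\right) + \frac{-6 + 7 \left(-1 + 5 \cdot 7\right)}{6 \left(-1 + 5 \cdot 7\right)}\right) 152 = \left(\left(-67 + 14\right) + \frac{-6 + 7 \left(-1 + 35\right)}{6 \left(-1 + 35\right)}\right) 152 = \left(-53 + \frac{-6 + 7 \cdot 34}{6 \cdot 34}\right) 152 = \left(-53 + \frac{1}{6} \cdot \frac{1}{34} \left(-6 + 238\right)\right) 152 = \left(-53 + \frac{1}{6} \cdot \frac{1}{34} \cdot 232\right) 152 = \left(-53 + \frac{58}{51}\right) 152 = \left(- \frac{2645}{51}\right) 152 = - \frac{402040}{51} \approx -7883.1$)
$- Z = \left(-1\right) \left(- \frac{402040}{51}\right) = \frac{402040}{51}$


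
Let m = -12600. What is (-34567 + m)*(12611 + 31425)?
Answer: -2077046012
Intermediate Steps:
(-34567 + m)*(12611 + 31425) = (-34567 - 12600)*(12611 + 31425) = -47167*44036 = -2077046012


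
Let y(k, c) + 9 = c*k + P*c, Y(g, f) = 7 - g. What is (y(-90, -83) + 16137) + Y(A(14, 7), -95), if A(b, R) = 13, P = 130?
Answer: 12802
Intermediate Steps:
y(k, c) = -9 + 130*c + c*k (y(k, c) = -9 + (c*k + 130*c) = -9 + (130*c + c*k) = -9 + 130*c + c*k)
(y(-90, -83) + 16137) + Y(A(14, 7), -95) = ((-9 + 130*(-83) - 83*(-90)) + 16137) + (7 - 1*13) = ((-9 - 10790 + 7470) + 16137) + (7 - 13) = (-3329 + 16137) - 6 = 12808 - 6 = 12802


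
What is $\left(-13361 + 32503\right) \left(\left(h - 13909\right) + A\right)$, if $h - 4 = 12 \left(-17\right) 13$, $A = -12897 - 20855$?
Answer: $-963014878$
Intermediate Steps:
$A = -33752$
$h = -2648$ ($h = 4 + 12 \left(-17\right) 13 = 4 - 2652 = -2648$)
$\left(-13361 + 32503\right) \left(\left(h - 13909\right) + A\right) = \left(-13361 + 32503\right) \left(\left(-2648 - 13909\right) - 33752\right) = 19142 \left(-16557 - 33752\right) = 19142 \left(-50309\right) = -963014878$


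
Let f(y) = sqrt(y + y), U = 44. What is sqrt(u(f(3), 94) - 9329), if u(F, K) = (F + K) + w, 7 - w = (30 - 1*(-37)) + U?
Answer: sqrt(-9339 + sqrt(6)) ≈ 96.626*I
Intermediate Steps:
f(y) = sqrt(2)*sqrt(y) (f(y) = sqrt(2*y) = sqrt(2)*sqrt(y))
w = -104 (w = 7 - ((30 - 1*(-37)) + 44) = 7 - ((30 + 37) + 44) = 7 - (67 + 44) = 7 - 1*111 = 7 - 111 = -104)
u(F, K) = -104 + F + K (u(F, K) = (F + K) - 104 = -104 + F + K)
sqrt(u(f(3), 94) - 9329) = sqrt((-104 + sqrt(2)*sqrt(3) + 94) - 9329) = sqrt((-104 + sqrt(6) + 94) - 9329) = sqrt((-10 + sqrt(6)) - 9329) = sqrt(-9339 + sqrt(6))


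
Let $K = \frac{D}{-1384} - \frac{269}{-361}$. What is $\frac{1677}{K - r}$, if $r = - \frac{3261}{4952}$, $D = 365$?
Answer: $\frac{86440198052}{58757987} \approx 1471.1$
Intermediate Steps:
$r = - \frac{3261}{4952}$ ($r = \left(-3261\right) \frac{1}{4952} = - \frac{3261}{4952} \approx -0.65852$)
$K = \frac{240531}{499624}$ ($K = \frac{365}{-1384} - \frac{269}{-361} = 365 \left(- \frac{1}{1384}\right) - - \frac{269}{361} = - \frac{365}{1384} + \frac{269}{361} = \frac{240531}{499624} \approx 0.48142$)
$\frac{1677}{K - r} = \frac{1677}{\frac{240531}{499624} - - \frac{3261}{4952}} = \frac{1677}{\frac{240531}{499624} + \frac{3261}{4952}} = \frac{1677}{\frac{176273961}{154633628}} = 1677 \cdot \frac{154633628}{176273961} = \frac{86440198052}{58757987}$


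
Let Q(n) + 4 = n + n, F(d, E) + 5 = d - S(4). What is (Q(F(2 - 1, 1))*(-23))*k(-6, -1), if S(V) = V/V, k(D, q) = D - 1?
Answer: -2254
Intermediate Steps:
k(D, q) = -1 + D
S(V) = 1
F(d, E) = -6 + d (F(d, E) = -5 + (d - 1*1) = -5 + (d - 1) = -5 + (-1 + d) = -6 + d)
Q(n) = -4 + 2*n (Q(n) = -4 + (n + n) = -4 + 2*n)
(Q(F(2 - 1, 1))*(-23))*k(-6, -1) = ((-4 + 2*(-6 + (2 - 1)))*(-23))*(-1 - 6) = ((-4 + 2*(-6 + 1))*(-23))*(-7) = ((-4 + 2*(-5))*(-23))*(-7) = ((-4 - 10)*(-23))*(-7) = -14*(-23)*(-7) = 322*(-7) = -2254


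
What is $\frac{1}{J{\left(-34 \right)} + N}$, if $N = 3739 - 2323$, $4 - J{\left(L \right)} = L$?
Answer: $\frac{1}{1454} \approx 0.00068776$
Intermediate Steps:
$J{\left(L \right)} = 4 - L$
$N = 1416$ ($N = 3739 - 2323 = 1416$)
$\frac{1}{J{\left(-34 \right)} + N} = \frac{1}{\left(4 - -34\right) + 1416} = \frac{1}{\left(4 + 34\right) + 1416} = \frac{1}{38 + 1416} = \frac{1}{1454}$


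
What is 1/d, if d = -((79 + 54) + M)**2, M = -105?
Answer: -1/784 ≈ -0.0012755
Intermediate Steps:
d = -784 (d = -((79 + 54) - 105)**2 = -(133 - 105)**2 = -1*28**2 = -1*784 = -784)
1/d = 1/(-784) = -1/784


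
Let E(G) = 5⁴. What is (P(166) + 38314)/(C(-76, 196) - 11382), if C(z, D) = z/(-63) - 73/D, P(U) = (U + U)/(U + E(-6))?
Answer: -7637289912/2268630601 ≈ -3.3665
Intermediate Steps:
E(G) = 625
P(U) = 2*U/(625 + U) (P(U) = (U + U)/(U + 625) = (2*U)/(625 + U) = 2*U/(625 + U))
C(z, D) = -73/D - z/63 (C(z, D) = z*(-1/63) - 73/D = -z/63 - 73/D = -73/D - z/63)
(P(166) + 38314)/(C(-76, 196) - 11382) = (2*166/(625 + 166) + 38314)/((-73/196 - 1/63*(-76)) - 11382) = (2*166/791 + 38314)/((-73*1/196 + 76/63) - 11382) = (2*166*(1/791) + 38314)/((-73/196 + 76/63) - 11382) = (332/791 + 38314)/(1471/1764 - 11382) = 30306706/(791*(-20076377/1764)) = (30306706/791)*(-1764/20076377) = -7637289912/2268630601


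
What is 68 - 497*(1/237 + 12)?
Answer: -1397849/237 ≈ -5898.1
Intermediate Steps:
68 - 497*(1/237 + 12) = 68 - 497*2845/237 = 68 - 1413965/237 = -1397849/237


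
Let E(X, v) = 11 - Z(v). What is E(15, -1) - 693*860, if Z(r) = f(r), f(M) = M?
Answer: -595968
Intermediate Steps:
Z(r) = r
E(X, v) = 11 - v
E(15, -1) - 693*860 = (11 - 1*(-1)) - 693*860 = (11 + 1) - 595980 = 12 - 595980 = -595968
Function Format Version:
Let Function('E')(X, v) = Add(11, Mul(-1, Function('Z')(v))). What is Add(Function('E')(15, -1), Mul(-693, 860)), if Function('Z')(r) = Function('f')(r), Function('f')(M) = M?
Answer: -595968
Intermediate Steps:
Function('Z')(r) = r
Function('E')(X, v) = Add(11, Mul(-1, v))
Add(Function('E')(15, -1), Mul(-693, 860)) = Add(Add(11, Mul(-1, -1)), Mul(-693, 860)) = Add(Add(11, 1), -595980) = Add(12, -595980) = -595968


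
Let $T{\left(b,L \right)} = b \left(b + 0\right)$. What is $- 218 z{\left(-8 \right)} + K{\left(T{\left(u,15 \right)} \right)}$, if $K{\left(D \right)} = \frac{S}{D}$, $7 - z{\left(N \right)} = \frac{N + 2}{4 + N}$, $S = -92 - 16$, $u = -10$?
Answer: $- \frac{30002}{25} \approx -1200.1$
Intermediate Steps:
$T{\left(b,L \right)} = b^{2}$ ($T{\left(b,L \right)} = b b = b^{2}$)
$S = -108$
$z{\left(N \right)} = 7 - \frac{2 + N}{4 + N}$ ($z{\left(N \right)} = 7 - \frac{N + 2}{4 + N} = 7 - \frac{2 + N}{4 + N}$)
$K{\left(D \right)} = - \frac{108}{D}$
$- 218 z{\left(-8 \right)} + K{\left(T{\left(u,15 \right)} \right)} = - 218 \frac{2 \left(13 + 3 \left(-8\right)\right)}{4 - 8} - \frac{108}{\left(-10\right)^{2}} = - 218 \frac{2 \left(13 - 24\right)}{-4} - \frac{108}{100} = - 218 \cdot 2 \left(- \frac{1}{4}\right) \left(-11\right) - \frac{27}{25} = \left(-218\right) \frac{11}{2} - \frac{27}{25} = -1199 - \frac{27}{25} = - \frac{30002}{25}$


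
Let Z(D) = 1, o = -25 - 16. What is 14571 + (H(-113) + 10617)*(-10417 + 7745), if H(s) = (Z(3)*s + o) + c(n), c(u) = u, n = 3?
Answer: -27950581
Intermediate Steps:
o = -41
H(s) = -38 + s (H(s) = (1*s - 41) + 3 = (s - 41) + 3 = (-41 + s) + 3 = -38 + s)
14571 + (H(-113) + 10617)*(-10417 + 7745) = 14571 + ((-38 - 113) + 10617)*(-10417 + 7745) = 14571 + (-151 + 10617)*(-2672) = 14571 + 10466*(-2672) = 14571 - 27965152 = -27950581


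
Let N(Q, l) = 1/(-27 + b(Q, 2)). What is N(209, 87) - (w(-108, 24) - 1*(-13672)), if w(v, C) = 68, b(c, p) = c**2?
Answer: -599805959/43654 ≈ -13740.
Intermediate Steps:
N(Q, l) = 1/(-27 + Q**2)
N(209, 87) - (w(-108, 24) - 1*(-13672)) = 1/(-27 + 209**2) - (68 - 1*(-13672)) = 1/(-27 + 43681) - (68 + 13672) = 1/43654 - 1*13740 = 1/43654 - 13740 = -599805959/43654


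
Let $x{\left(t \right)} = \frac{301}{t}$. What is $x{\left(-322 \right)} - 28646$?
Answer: $- \frac{1317759}{46} \approx -28647.0$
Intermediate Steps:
$x{\left(-322 \right)} - 28646 = \frac{301}{-322} - 28646 = 301 \left(- \frac{1}{322}\right) - 28646 = - \frac{43}{46} - 28646 = - \frac{1317759}{46}$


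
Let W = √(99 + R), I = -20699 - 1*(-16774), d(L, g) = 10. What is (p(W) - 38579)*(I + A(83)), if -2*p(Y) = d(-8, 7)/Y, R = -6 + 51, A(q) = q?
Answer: 889332713/6 ≈ 1.4822e+8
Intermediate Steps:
R = 45
I = -3925 (I = -20699 + 16774 = -3925)
W = 12 (W = √(99 + 45) = √144 = 12)
p(Y) = -5/Y
(p(W) - 38579)*(I + A(83)) = (-5/12 - 38579)*(-3925 + 83) = (-5*1/12 - 38579)*(-3842) = (-5/12 - 38579)*(-3842) = -462953/12*(-3842) = 889332713/6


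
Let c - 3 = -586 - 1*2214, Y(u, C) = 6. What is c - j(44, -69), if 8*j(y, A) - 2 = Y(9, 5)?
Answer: -2798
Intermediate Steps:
j(y, A) = 1 (j(y, A) = 1/4 + (1/8)*6 = 1/4 + 3/4 = 1)
c = -2797 (c = 3 + (-586 - 1*2214) = 3 + (-586 - 2214) = 3 - 2800 = -2797)
c - j(44, -69) = -2797 - 1*1 = -2797 - 1 = -2798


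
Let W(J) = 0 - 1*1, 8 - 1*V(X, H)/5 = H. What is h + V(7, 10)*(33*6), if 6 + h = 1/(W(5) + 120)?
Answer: -236333/119 ≈ -1986.0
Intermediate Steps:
V(X, H) = 40 - 5*H
W(J) = -1 (W(J) = 0 - 1 = -1)
h = -713/119 (h = -6 + 1/(-1 + 120) = -6 + 1/119 = -713/119 ≈ -5.9916)
h + V(7, 10)*(33*6) = -713/119 + (40 - 5*10)*(33*6) = -713/119 + (40 - 50)*198 = -713/119 - 10*198 = -713/119 - 1980 = -236333/119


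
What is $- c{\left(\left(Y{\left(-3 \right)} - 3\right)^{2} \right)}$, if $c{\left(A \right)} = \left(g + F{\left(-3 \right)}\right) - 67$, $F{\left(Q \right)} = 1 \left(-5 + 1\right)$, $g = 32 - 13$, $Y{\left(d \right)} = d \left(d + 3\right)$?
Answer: $52$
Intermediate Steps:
$Y{\left(d \right)} = d \left(3 + d\right)$
$g = 19$ ($g = 32 - 13 = 19$)
$F{\left(Q \right)} = -4$ ($F{\left(Q \right)} = 1 \left(-4\right) = -4$)
$c{\left(A \right)} = -52$ ($c{\left(A \right)} = \left(19 - 4\right) - 67 = 15 - 67 = -52$)
$- c{\left(\left(Y{\left(-3 \right)} - 3\right)^{2} \right)} = \left(-1\right) \left(-52\right) = 52$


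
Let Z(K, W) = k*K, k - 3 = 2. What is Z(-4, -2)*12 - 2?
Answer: -242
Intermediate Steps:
k = 5 (k = 3 + 2 = 5)
Z(K, W) = 5*K
Z(-4, -2)*12 - 2 = (5*(-4))*12 - 2 = -20*12 - 2 = -240 - 2 = -242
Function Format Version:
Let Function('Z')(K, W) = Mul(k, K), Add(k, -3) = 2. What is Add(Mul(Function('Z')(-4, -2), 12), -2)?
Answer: -242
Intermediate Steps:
k = 5 (k = Add(3, 2) = 5)
Function('Z')(K, W) = Mul(5, K)
Add(Mul(Function('Z')(-4, -2), 12), -2) = Add(Mul(Mul(5, -4), 12), -2) = Add(Mul(-20, 12), -2) = Add(-240, -2) = -242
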